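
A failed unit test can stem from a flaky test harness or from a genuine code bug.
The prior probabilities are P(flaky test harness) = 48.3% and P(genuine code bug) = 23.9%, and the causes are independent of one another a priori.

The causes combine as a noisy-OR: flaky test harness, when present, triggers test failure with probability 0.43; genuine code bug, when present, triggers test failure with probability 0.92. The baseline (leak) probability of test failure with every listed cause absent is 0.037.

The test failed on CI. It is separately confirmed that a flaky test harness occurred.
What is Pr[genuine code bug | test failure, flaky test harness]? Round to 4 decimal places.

Pr[genuine code bug | test failure, flaky test harness] ≈ 0.3996

Under noisy-OR, P(test failure | causes) = 1 − (1−0.037)·∏(1−qᵢ) over the active causes.
For the numerator, keep only genuine code bug=true terms: 0.956087·0.239 = 0.228505
Normalizer over all consistent configurations: 0.45109·0.761 + 0.956087·0.239 = 0.571784
Posterior = 0.228505 / 0.571784 ≈ 0.3996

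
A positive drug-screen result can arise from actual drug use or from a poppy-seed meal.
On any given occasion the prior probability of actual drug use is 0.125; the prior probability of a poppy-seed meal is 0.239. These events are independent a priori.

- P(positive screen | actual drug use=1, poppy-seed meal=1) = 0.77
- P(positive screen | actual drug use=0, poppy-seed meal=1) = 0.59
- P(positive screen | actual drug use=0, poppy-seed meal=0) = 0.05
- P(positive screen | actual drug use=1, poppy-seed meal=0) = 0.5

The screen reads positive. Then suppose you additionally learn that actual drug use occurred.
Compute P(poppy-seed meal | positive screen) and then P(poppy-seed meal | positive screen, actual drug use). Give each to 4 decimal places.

Numerator (weight on configurations with poppy-seed meal): 0.123384 + 0.023004 = 0.146388
The normalizing constant is 0.05×0.875×0.761 + 0.59×0.875×0.239 + 0.5×0.125×0.761 + 0.77×0.125×0.239 = 0.227245
Posterior = 0.146388 / 0.227245 ≈ 0.6442

Now condition on the additional information:
For the numerator, keep only poppy-seed meal=true terms: 0.77*0.239 = 0.184030
Normalizer over all consistent configurations: 0.5*0.761 + 0.77*0.239 = 0.564530
Posterior = 0.184030 / 0.564530 ≈ 0.3260
Conditioning on actual drug use lowers the posterior on poppy-seed meal: the classic explaining-away effect in a common-effect structure.

P(poppy-seed meal | positive screen) ≈ 0.6442; P(poppy-seed meal | positive screen, actual drug use) ≈ 0.3260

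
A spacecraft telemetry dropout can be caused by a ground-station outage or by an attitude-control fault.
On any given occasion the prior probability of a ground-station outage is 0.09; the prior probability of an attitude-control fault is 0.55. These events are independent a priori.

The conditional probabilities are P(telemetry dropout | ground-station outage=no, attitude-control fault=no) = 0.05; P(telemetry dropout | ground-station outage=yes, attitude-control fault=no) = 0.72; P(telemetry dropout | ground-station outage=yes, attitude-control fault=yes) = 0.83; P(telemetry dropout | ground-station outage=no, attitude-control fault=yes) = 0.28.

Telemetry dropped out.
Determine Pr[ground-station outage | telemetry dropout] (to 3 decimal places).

Pr[ground-station outage | telemetry dropout] ≈ 0.304

P(telemetry dropout) = 0.05×0.91×0.45 + 0.28×0.91×0.55 + 0.72×0.09×0.45 + 0.83×0.09×0.55 = 0.020475 + 0.140140 + 0.029160 + 0.041085 = 0.230860
The ground-station outage-present share is 0.029160 + 0.041085 = 0.070245.
P(ground-station outage | telemetry dropout) = 0.070245 / 0.230860 ≈ 0.304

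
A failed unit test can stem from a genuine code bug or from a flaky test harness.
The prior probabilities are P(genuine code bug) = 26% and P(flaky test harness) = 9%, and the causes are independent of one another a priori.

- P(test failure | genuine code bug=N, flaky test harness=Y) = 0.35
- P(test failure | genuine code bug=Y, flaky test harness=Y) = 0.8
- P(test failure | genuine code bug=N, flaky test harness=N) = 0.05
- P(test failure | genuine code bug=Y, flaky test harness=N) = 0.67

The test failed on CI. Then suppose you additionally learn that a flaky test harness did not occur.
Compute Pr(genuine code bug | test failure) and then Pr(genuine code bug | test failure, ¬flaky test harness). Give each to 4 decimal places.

Pr(genuine code bug | test failure) ≈ 0.7567; Pr(genuine code bug | test failure, ¬flaky test harness) ≈ 0.8248

P(test failure) = 0.05*0.74*0.91 + 0.35*0.74*0.09 + 0.67*0.26*0.91 + 0.8*0.26*0.09 = 0.033670 + 0.023310 + 0.158522 + 0.018720 = 0.234222
Restricting to configurations with genuine code bug present: 0.158522 + 0.018720 = 0.177242.
Hence the posterior is 0.177242/0.234222 ≈ 0.7567.

Now also conditioning on flaky test harness≠true:
P(test failure | ¬flaky test harness) = 0.05·0.74 + 0.67·0.26 = 0.037000 + 0.174200 = 0.211200
Restricting to configurations with genuine code bug present: 0.67·0.26 = 0.174200.
So P(genuine code bug | test failure, ¬flaky test harness) = 0.174200/0.211200 ≈ 0.8248.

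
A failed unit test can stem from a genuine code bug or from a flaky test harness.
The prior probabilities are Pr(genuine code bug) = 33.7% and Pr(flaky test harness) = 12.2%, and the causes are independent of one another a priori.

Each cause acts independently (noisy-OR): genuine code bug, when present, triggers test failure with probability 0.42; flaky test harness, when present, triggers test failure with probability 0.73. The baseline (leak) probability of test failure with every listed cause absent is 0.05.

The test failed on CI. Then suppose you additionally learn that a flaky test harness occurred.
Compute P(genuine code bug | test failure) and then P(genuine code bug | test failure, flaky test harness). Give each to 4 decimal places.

P(genuine code bug | test failure) ≈ 0.6529; P(genuine code bug | test failure, flaky test harness) ≈ 0.3679

Under noisy-OR, P(test failure | causes) = 1 − (1−0.05)·∏(1−qᵢ) over the active causes.
Numerator (weight on configurations with genuine code bug): 0.132853 + 0.034997 = 0.167850
The normalizing constant is 0.05·0.663·0.878 + 0.7435·0.663·0.122 + 0.449·0.337·0.878 + 0.85123·0.337·0.122 = 0.257095
P(genuine code bug | test failure) = 0.167850/0.257095 ≈ 0.6529

Now condition on the additional information:
For the numerator, keep only genuine code bug=true terms: 0.85123*0.337 = 0.286865
Normalizer over all consistent configurations: 0.7435*0.663 + 0.85123*0.337 = 0.779806
Posterior = 0.286865 / 0.779806 ≈ 0.3679
— flaky test harness explains away the evidence for genuine code bug.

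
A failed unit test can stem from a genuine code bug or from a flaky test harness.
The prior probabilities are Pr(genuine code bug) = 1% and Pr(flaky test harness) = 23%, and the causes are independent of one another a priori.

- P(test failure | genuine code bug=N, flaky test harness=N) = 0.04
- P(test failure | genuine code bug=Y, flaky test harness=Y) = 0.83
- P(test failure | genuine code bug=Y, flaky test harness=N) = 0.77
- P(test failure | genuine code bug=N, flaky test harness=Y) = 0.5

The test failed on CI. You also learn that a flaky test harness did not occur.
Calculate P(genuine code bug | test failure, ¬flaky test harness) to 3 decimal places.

Sum P(test failure|·) weighted by the priors over both values of genuine code bug:
  P(test failure | ¬flaky test harness) = 0.04×0.99 + 0.77×0.01
        = 0.039600 + 0.007700 = 0.047300
Keeping only the genuine code bug-present terms gives 0.007700, so
  P(genuine code bug | test failure, ¬flaky test harness) = 0.007700 / 0.047300 ≈ 0.163

P(genuine code bug | test failure, ¬flaky test harness) ≈ 0.163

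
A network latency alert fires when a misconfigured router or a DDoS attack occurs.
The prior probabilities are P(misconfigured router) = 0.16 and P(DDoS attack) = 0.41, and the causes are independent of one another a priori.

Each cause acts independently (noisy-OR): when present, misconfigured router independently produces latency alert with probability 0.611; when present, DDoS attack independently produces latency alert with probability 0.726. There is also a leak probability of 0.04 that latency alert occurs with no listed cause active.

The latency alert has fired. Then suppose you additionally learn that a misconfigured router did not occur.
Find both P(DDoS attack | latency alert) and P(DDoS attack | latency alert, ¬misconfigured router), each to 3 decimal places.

Under noisy-OR, P(latency alert | causes) = 1 − (1−0.04)·∏(1−qᵢ) over the active causes.
P(latency alert) = 0.04×0.84×0.59 + 0.73696×0.84×0.41 + 0.62656×0.16×0.59 + 0.897677×0.16×0.41 = 0.019824 + 0.253809 + 0.059147 + 0.058888 = 0.391668
Restricting to configurations with DDoS attack present: 0.253809 + 0.058888 = 0.312697.
Hence the posterior is 0.312697/0.391668 ≈ 0.798.

Now condition on the additional information:
P(latency alert | ¬misconfigured router) = 0.04·0.59 + 0.73696·0.41 = 0.023600 + 0.302154 = 0.325754
The DDoS attack-present share is 0.73696·0.41 = 0.302154.
Hence the posterior is 0.302154/0.325754 ≈ 0.928.
Ruling out misconfigured router raises the posterior on DDoS attack — the flip side of explaining away.

P(DDoS attack | latency alert) ≈ 0.798; P(DDoS attack | latency alert, ¬misconfigured router) ≈ 0.928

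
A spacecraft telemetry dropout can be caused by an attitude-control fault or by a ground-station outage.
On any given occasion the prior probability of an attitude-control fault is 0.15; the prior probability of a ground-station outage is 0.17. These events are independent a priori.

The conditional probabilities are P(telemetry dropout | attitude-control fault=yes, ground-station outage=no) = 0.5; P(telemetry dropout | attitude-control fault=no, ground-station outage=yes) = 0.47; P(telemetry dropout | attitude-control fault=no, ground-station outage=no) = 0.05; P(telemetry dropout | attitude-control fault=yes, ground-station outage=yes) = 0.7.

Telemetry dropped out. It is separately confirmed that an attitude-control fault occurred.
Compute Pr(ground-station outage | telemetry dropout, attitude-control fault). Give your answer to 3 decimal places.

P(telemetry dropout | attitude-control fault) = 0.5×0.83 + 0.7×0.17 = 0.415000 + 0.119000 = 0.534000
The ground-station outage-present share is 0.7×0.17 = 0.119000.
Hence the posterior is 0.119000/0.534000 ≈ 0.223.

Pr(ground-station outage | telemetry dropout, attitude-control fault) ≈ 0.223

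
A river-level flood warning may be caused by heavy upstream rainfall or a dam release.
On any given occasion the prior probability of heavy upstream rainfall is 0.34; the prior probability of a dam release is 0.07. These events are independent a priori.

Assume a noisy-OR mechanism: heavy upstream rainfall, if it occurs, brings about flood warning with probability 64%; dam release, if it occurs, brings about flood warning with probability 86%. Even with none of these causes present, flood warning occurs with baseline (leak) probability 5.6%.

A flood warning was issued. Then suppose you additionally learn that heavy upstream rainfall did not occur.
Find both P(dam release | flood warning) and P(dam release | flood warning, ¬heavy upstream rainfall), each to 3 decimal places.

Under noisy-OR, P(flood warning | causes) = 1 − (1−0.056)·∏(1−qᵢ) over the active causes.
Weight on dam release=true, given the evidence: 0.040094 + 0.022668 = 0.062762
Normalizer over all consistent configurations: 0.056*0.66*0.93 + 0.86784*0.66*0.07 + 0.66016*0.34*0.93 + 0.952422*0.34*0.07 = 0.305878
P(dam release | flood warning) = 0.062762/0.305878 ≈ 0.205

With the extra evidence:
Enumerate both values of dam release and weight by the priors:
  P(flood warning | ¬heavy upstream rainfall) = 0.056*0.93 + 0.86784*0.07
        = 0.052080 + 0.060749 = 0.112829
Keeping only the dam release-present terms gives 0.060749, so
  P(dam release | flood warning, ¬heavy upstream rainfall) = 0.060749 / 0.112829 ≈ 0.538
With heavy upstream rainfall excluded, dam release must carry more of the explanatory weight for the flood warning.

P(dam release | flood warning) ≈ 0.205; P(dam release | flood warning, ¬heavy upstream rainfall) ≈ 0.538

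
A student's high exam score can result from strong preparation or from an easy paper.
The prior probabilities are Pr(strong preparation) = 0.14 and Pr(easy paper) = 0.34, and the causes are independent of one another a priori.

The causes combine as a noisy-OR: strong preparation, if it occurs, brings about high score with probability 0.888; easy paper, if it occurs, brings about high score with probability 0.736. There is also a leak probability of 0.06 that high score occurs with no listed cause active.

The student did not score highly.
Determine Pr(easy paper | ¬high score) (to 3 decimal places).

Under noisy-OR, P(high score | causes) = 1 − (1−0.06)·∏(1−qᵢ) over the active causes.
Enumerate the 4 (strong preparation, easy paper) configurations and weight by the priors:
  P(¬high score) = 0.94*0.86*0.66 + 0.24816*0.86*0.34 + 0.10528*0.14*0.66 + 0.027794*0.14*0.34
        = 0.533544 + 0.072562 + 0.009728 + 0.001323 = 0.617157
The terms with easy paper present sum to 0.073885, so
  P(easy paper | ¬high score) = 0.073885 / 0.617157 ≈ 0.120

Pr(easy paper | ¬high score) ≈ 0.120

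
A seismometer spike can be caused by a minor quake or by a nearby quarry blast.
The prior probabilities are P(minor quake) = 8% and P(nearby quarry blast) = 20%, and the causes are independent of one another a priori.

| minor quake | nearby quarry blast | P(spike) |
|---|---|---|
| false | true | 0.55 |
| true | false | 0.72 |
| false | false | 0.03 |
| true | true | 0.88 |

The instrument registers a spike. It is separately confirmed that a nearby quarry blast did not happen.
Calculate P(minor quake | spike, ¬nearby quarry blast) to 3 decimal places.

P(minor quake | spike, ¬nearby quarry blast) ≈ 0.676

For the numerator, keep only minor quake=true terms: 0.72·0.08 = 0.057600
Denominator P(spike | ¬nearby quarry blast): 0.03·0.92 + 0.72·0.08 = 0.085200
Posterior = 0.057600 / 0.085200 ≈ 0.676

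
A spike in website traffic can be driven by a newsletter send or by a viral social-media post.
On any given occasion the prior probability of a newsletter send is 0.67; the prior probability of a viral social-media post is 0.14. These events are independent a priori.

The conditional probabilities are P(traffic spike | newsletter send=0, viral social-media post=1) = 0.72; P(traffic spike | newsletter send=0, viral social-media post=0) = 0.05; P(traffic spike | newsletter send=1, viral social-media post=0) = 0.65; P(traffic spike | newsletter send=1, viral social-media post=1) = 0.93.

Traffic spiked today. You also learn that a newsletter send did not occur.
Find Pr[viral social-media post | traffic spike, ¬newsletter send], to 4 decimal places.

Weight on viral social-media post=true, given the evidence: 0.72*0.14 = 0.100800
Denominator P(traffic spike | ¬newsletter send): 0.05*0.86 + 0.72*0.14 = 0.143800
Posterior = 0.100800 / 0.143800 ≈ 0.7010

Pr[viral social-media post | traffic spike, ¬newsletter send] ≈ 0.7010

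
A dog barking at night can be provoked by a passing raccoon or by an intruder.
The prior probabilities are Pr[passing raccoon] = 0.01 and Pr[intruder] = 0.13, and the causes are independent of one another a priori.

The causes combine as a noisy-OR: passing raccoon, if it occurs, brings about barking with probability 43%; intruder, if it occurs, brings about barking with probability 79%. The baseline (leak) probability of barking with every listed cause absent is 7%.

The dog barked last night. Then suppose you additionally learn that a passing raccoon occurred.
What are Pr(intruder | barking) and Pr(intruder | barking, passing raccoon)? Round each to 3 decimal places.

Pr(intruder | barking) ≈ 0.619; Pr(intruder | barking, passing raccoon) ≈ 0.220

Under noisy-OR, P(barking | causes) = 1 − (1−0.07)·∏(1−qᵢ) over the active causes.
Sum P(barking|·) weighted by the priors over the 4 (passing raccoon, intruder) configurations:
  P(barking) = 0.07*0.99*0.87 + 0.8047*0.99*0.13 + 0.4699*0.01*0.87 + 0.888679*0.01*0.13
        = 0.060291 + 0.103565 + 0.004088 + 0.001155 = 0.169099
The terms with intruder present sum to 0.104720, so
  P(intruder | barking) = 0.104720 / 0.169099 ≈ 0.619

With the extra evidence:
Sum P(barking|·) weighted by the priors over both values of intruder:
  P(barking | passing raccoon) = 0.4699·0.87 + 0.888679·0.13
        = 0.408813 + 0.115528 = 0.524341
Configurations with intruder contribute 0.115528, so
  P(intruder | barking, passing raccoon) = 0.115528 / 0.524341 ≈ 0.220
This is intercausal reasoning (explaining away): once passing raccoon accounts for the barking, intruder becomes less likely.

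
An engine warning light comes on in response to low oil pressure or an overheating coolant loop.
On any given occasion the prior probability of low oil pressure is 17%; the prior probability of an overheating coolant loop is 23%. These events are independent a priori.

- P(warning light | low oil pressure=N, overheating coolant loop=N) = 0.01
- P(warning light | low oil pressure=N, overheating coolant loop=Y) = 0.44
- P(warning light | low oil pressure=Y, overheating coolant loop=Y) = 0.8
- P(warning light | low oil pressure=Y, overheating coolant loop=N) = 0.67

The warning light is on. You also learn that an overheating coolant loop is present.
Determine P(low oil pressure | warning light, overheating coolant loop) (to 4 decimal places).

P(warning light | overheating coolant loop) = 0.44·0.83 + 0.8·0.17 = 0.365200 + 0.136000 = 0.501200
The low oil pressure-present share is 0.8·0.17 = 0.136000.
So P(low oil pressure | warning light, overheating coolant loop) = 0.136000/0.501200 ≈ 0.2713.

P(low oil pressure | warning light, overheating coolant loop) ≈ 0.2713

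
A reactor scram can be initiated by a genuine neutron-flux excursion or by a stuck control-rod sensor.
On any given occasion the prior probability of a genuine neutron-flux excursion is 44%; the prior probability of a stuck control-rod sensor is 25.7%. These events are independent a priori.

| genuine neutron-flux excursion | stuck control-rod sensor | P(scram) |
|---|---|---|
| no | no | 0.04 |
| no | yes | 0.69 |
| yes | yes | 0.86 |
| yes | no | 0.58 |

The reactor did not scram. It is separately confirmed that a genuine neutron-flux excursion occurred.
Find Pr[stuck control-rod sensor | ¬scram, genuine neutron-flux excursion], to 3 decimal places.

Pr[stuck control-rod sensor | ¬scram, genuine neutron-flux excursion] ≈ 0.103

Sum P(¬scram|·) weighted by the priors over both values of stuck control-rod sensor:
  P(¬scram | genuine neutron-flux excursion) = 0.42·0.743 + 0.14·0.257
        = 0.312060 + 0.035980 = 0.348040
Configurations with stuck control-rod sensor contribute 0.035980, so
  P(stuck control-rod sensor | ¬scram, genuine neutron-flux excursion) = 0.035980 / 0.348040 ≈ 0.103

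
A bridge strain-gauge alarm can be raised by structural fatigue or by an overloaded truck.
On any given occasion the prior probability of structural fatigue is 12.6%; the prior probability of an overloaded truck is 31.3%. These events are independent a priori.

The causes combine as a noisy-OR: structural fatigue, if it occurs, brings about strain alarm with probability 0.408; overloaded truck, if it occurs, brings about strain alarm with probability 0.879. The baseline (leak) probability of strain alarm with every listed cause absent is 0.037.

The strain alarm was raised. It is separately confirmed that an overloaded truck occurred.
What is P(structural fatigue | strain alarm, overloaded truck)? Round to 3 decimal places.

P(structural fatigue | strain alarm, overloaded truck) ≈ 0.132

Under noisy-OR, P(strain alarm | causes) = 1 − (1−0.037)·∏(1−qᵢ) over the active causes.
By total probability over both values of structural fatigue:
  P(strain alarm | overloaded truck) = 0.883477*0.874 + 0.931018*0.126
        = 0.772159 + 0.117308 = 0.889467
Keeping only the structural fatigue-present terms gives 0.117308, so
  P(structural fatigue | strain alarm, overloaded truck) = 0.117308 / 0.889467 ≈ 0.132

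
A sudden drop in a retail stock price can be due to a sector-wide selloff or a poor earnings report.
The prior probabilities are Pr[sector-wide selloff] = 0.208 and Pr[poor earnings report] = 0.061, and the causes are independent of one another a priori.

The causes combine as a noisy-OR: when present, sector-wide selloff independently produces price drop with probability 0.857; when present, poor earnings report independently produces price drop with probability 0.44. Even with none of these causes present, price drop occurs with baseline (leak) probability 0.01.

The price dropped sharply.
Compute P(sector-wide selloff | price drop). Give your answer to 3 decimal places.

P(sector-wide selloff | price drop) ≈ 0.861

Under noisy-OR, P(price drop | causes) = 1 − (1−0.01)·∏(1−qᵢ) over the active causes.
Sum P(price drop|·) weighted by the priors over the 4 (sector-wide selloff, poor earnings report) configurations:
  P(price drop) = 0.01*0.792*0.939 + 0.4456*0.792*0.061 + 0.85843*0.208*0.939 + 0.920721*0.208*0.061
        = 0.007437 + 0.021528 + 0.167662 + 0.011682 = 0.208309
Configurations with sector-wide selloff contribute 0.179344, so
  P(sector-wide selloff | price drop) = 0.179344 / 0.208309 ≈ 0.861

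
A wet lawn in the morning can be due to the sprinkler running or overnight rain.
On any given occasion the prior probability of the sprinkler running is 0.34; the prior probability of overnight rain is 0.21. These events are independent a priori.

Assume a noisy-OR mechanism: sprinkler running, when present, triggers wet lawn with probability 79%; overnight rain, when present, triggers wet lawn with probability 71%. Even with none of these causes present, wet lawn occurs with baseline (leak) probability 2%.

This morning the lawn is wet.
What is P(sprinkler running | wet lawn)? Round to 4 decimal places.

Under noisy-OR, P(wet lawn | causes) = 1 − (1−0.02)·∏(1−qᵢ) over the active causes.
Numerator (weight on configurations with sprinkler running): 0.213322 + 0.067139 = 0.280461
Normalizer over all consistent configurations: 0.02*0.66*0.79 + 0.7158*0.66*0.21 + 0.7942*0.34*0.79 + 0.940318*0.34*0.21 = 0.390099
P(sprinkler running | wet lawn) = 0.280461/0.390099 ≈ 0.7189

P(sprinkler running | wet lawn) ≈ 0.7189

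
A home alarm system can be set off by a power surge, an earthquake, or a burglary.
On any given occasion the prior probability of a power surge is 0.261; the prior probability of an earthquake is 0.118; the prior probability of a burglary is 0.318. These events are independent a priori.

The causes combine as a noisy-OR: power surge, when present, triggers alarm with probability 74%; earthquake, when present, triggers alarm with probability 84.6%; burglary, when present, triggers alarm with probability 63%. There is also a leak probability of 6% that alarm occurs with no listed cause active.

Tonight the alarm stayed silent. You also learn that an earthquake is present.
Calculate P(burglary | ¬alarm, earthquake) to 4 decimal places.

P(burglary | ¬alarm, earthquake) ≈ 0.1471

Under noisy-OR, P(alarm | causes) = 1 − (1−0.06)·∏(1−qᵢ) over the active causes.
P(¬alarm | earthquake) = 0.14476*0.739*0.682 + 0.053561*0.739*0.318 + 0.037638*0.261*0.682 + 0.013926*0.261*0.318 = 0.072959 + 0.012587 + 0.006700 + 0.001156 = 0.093402
Restricting to configurations with burglary present: 0.012587 + 0.001156 = 0.013743.
P(burglary | ¬alarm, earthquake) = 0.013743 / 0.093402 ≈ 0.1471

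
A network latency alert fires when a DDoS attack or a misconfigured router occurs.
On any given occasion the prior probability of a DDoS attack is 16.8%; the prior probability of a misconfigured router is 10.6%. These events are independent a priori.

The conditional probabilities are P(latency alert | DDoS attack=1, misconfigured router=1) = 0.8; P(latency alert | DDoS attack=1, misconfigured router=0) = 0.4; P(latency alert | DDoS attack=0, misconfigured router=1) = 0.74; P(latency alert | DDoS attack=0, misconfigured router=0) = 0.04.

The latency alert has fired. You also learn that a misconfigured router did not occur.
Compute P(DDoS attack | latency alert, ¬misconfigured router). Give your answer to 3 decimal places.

P(DDoS attack | latency alert, ¬misconfigured router) ≈ 0.669

Numerator (weight on configurations with DDoS attack): 0.4*0.168 = 0.067200
Normalizer over all consistent configurations: 0.04*0.832 + 0.4*0.168 = 0.100480
Posterior = 0.067200 / 0.100480 ≈ 0.669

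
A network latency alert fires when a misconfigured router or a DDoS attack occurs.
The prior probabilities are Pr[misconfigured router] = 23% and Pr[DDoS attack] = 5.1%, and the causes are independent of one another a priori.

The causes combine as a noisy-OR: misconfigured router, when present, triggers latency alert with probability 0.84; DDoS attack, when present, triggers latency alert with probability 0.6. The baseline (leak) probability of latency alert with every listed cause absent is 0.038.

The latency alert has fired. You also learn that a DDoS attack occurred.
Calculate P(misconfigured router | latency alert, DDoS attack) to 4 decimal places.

Under noisy-OR, P(latency alert | causes) = 1 − (1−0.038)·∏(1−qᵢ) over the active causes.
Weight on misconfigured router=true, given the evidence: 0.938432·0.23 = 0.215839
Normalizer over all consistent configurations: 0.6152·0.77 + 0.938432·0.23 = 0.689543
Posterior = 0.215839 / 0.689543 ≈ 0.3130

P(misconfigured router | latency alert, DDoS attack) ≈ 0.3130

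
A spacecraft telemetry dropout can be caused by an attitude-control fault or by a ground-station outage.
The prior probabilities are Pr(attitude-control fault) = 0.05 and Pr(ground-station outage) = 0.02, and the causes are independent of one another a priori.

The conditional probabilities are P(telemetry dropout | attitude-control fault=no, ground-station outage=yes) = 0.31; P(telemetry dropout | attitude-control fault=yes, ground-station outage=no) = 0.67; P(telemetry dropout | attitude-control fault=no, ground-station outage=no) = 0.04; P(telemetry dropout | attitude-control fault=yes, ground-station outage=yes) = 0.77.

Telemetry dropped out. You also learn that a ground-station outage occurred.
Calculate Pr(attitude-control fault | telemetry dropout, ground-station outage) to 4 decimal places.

P(telemetry dropout | ground-station outage) = 0.31*0.95 + 0.77*0.05 = 0.294500 + 0.038500 = 0.333000
Of this, 0.038500 comes from 0.77*0.05 (the attitude-control fault=true cases).
P(attitude-control fault | telemetry dropout, ground-station outage) = 0.038500 / 0.333000 ≈ 0.1156

Pr(attitude-control fault | telemetry dropout, ground-station outage) ≈ 0.1156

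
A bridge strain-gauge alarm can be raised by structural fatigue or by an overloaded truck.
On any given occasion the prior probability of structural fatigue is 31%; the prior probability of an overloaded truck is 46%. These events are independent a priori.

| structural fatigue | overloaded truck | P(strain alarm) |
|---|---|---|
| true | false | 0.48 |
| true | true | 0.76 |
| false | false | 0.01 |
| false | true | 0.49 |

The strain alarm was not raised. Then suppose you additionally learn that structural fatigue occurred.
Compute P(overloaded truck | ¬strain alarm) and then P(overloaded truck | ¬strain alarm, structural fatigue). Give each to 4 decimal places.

P(¬strain alarm) = 0.99×0.69×0.54 + 0.51×0.69×0.46 + 0.52×0.31×0.54 + 0.24×0.31×0.46 = 0.368874 + 0.161874 + 0.087048 + 0.034224 = 0.652020
Restricting to configurations with overloaded truck present: 0.161874 + 0.034224 = 0.196098.
Hence the posterior is 0.196098/0.652020 ≈ 0.3008.

With the extra evidence:
Enumerate both values of overloaded truck and weight by the priors:
  P(¬strain alarm | structural fatigue) = 0.52*0.54 + 0.24*0.46
        = 0.280800 + 0.110400 = 0.391200
Configurations with overloaded truck contribute 0.110400, so
  P(overloaded truck | ¬strain alarm, structural fatigue) = 0.110400 / 0.391200 ≈ 0.2822

P(overloaded truck | ¬strain alarm) ≈ 0.3008; P(overloaded truck | ¬strain alarm, structural fatigue) ≈ 0.2822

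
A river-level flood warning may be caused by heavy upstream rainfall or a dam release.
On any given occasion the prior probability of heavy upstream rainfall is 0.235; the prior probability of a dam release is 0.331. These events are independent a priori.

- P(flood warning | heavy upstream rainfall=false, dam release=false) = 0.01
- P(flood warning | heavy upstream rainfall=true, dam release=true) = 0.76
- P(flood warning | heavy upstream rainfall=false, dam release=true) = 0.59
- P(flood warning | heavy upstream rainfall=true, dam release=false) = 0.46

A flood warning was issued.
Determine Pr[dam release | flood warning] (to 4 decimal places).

Pr[dam release | flood warning] ≈ 0.7292

P(flood warning) = 0.01·0.765·0.669 + 0.59·0.765·0.331 + 0.46·0.235·0.669 + 0.76·0.235·0.331 = 0.005118 + 0.149397 + 0.072319 + 0.059117 = 0.285951
Of this, 0.208514 comes from 0.149397 + 0.059117 (the dam release=true cases).
P(dam release | flood warning) = 0.208514 / 0.285951 ≈ 0.7292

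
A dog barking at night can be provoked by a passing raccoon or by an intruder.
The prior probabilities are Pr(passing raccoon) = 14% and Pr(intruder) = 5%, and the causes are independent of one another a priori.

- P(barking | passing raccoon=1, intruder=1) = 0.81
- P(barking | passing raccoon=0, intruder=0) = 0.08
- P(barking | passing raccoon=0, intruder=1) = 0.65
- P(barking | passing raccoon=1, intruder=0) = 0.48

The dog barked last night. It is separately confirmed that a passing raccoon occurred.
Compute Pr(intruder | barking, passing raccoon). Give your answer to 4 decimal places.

P(barking | passing raccoon) = 0.48·0.95 + 0.81·0.05 = 0.456000 + 0.040500 = 0.496500
Restricting to configurations with intruder present: 0.81·0.05 = 0.040500.
So P(intruder | barking, passing raccoon) = 0.040500/0.496500 ≈ 0.0816.

Pr(intruder | barking, passing raccoon) ≈ 0.0816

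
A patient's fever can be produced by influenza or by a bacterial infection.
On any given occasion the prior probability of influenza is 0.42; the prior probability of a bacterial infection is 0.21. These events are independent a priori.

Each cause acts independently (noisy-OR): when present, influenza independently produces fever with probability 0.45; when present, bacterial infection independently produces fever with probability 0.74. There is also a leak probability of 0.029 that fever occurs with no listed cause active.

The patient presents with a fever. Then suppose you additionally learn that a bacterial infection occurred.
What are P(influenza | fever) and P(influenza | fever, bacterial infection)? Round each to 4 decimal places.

Under noisy-OR, P(fever | causes) = 1 − (1−0.029)·∏(1−qᵢ) over the active causes.
By total probability over the 4 (influenza, bacterial infection) configurations:
  P(fever) = 0.029×0.58×0.79 + 0.74754×0.58×0.21 + 0.46595×0.42×0.79 + 0.861147×0.42×0.21
        = 0.013288 + 0.091050 + 0.154602 + 0.075953 = 0.334893
Keeping only the influenza-present terms gives 0.230555, so
  P(influenza | fever) = 0.230555 / 0.334893 ≈ 0.6884

Now also conditioning on bacterial infection=true:
P(fever | bacterial infection) = 0.74754·0.58 + 0.861147·0.42 = 0.433573 + 0.361682 = 0.795255
Restricting to configurations with influenza present: 0.861147·0.42 = 0.361682.
Hence the posterior is 0.361682/0.795255 ≈ 0.4548.

P(influenza | fever) ≈ 0.6884; P(influenza | fever, bacterial infection) ≈ 0.4548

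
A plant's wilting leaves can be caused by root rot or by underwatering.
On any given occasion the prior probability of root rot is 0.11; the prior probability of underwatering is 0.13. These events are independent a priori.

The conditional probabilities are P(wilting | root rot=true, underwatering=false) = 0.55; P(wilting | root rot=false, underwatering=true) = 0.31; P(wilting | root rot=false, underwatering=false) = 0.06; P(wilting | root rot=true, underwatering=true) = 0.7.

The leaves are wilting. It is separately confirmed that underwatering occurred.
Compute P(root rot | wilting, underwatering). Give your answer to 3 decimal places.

P(root rot | wilting, underwatering) ≈ 0.218

P(wilting | underwatering) = 0.31·0.89 + 0.7·0.11 = 0.275900 + 0.077000 = 0.352900
Restricting to configurations with root rot present: 0.7·0.11 = 0.077000.
So P(root rot | wilting, underwatering) = 0.077000/0.352900 ≈ 0.218.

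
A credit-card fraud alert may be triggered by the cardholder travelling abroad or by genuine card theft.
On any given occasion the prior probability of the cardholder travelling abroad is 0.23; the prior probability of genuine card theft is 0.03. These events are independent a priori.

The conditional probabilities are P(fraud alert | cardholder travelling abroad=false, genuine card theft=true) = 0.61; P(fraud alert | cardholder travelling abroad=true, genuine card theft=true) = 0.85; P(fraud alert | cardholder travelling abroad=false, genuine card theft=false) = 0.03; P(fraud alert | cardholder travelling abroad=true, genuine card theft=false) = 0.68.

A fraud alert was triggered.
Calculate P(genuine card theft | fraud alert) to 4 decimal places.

Weight on genuine card theft=true, given the evidence: 0.014091 + 0.005865 = 0.019956
The normalizing constant is 0.03·0.77·0.97 + 0.61·0.77·0.03 + 0.68·0.23·0.97 + 0.85·0.23·0.03 = 0.194071
P(genuine card theft | fraud alert) = 0.019956/0.194071 ≈ 0.1028

P(genuine card theft | fraud alert) ≈ 0.1028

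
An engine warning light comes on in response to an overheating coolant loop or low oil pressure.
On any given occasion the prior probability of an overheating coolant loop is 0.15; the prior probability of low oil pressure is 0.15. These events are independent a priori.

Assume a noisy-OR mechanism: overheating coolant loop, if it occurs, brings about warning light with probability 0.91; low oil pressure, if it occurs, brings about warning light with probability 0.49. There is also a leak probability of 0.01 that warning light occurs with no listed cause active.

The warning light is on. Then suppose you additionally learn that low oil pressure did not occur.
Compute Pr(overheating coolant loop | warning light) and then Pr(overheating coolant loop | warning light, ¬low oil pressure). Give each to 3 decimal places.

Pr(overheating coolant loop | warning light) ≈ 0.662; Pr(overheating coolant loop | warning light, ¬low oil pressure) ≈ 0.941

Under noisy-OR, P(warning light | causes) = 1 − (1−0.01)·∏(1−qᵢ) over the active causes.
By total probability over the 4 (overheating coolant loop, low oil pressure) configurations:
  P(warning light) = 0.01*0.85*0.85 + 0.4951*0.85*0.15 + 0.9109*0.15*0.85 + 0.954559*0.15*0.15
        = 0.007225 + 0.063125 + 0.116140 + 0.021478 = 0.207968
The terms with overheating coolant loop present sum to 0.137618, so
  P(overheating coolant loop | warning light) = 0.137618 / 0.207968 ≈ 0.662

Now also conditioning on low oil pressure≠true:
Sum P(warning light|·) weighted by the priors over both values of overheating coolant loop:
  P(warning light | ¬low oil pressure) = 0.01×0.85 + 0.9109×0.15
        = 0.008500 + 0.136635 = 0.145135
Keeping only the overheating coolant loop-present terms gives 0.136635, so
  P(overheating coolant loop | warning light, ¬low oil pressure) = 0.136635 / 0.145135 ≈ 0.941
With low oil pressure excluded, overheating coolant loop must carry more of the explanatory weight for the warning light.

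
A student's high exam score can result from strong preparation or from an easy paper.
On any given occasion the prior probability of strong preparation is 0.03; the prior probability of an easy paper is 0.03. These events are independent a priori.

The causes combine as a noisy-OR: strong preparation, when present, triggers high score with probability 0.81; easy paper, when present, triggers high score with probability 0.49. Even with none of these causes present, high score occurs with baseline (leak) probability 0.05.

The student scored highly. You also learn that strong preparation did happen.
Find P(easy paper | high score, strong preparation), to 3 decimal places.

P(easy paper | high score, strong preparation) ≈ 0.033

Under noisy-OR, P(high score | causes) = 1 − (1−0.05)·∏(1−qᵢ) over the active causes.
Enumerate both values of easy paper and weight by the priors:
  P(high score | strong preparation) = 0.8195·0.97 + 0.907945·0.03
        = 0.794915 + 0.027238 = 0.822153
Configurations with easy paper contribute 0.027238, so
  P(easy paper | high score, strong preparation) = 0.027238 / 0.822153 ≈ 0.033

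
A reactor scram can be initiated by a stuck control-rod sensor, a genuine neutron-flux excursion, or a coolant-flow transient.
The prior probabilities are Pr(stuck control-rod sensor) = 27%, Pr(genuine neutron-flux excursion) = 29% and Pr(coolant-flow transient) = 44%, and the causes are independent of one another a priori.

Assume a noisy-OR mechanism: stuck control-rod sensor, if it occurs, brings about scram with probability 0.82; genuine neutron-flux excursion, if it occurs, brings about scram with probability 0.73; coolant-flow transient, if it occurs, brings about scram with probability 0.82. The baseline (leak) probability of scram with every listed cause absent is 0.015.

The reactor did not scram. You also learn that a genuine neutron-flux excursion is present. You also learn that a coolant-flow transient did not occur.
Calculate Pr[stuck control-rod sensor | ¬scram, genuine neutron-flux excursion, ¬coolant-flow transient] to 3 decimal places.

Under noisy-OR, P(scram | causes) = 1 − (1−0.015)·∏(1−qᵢ) over the active causes.
P(¬scram | genuine neutron-flux excursion, ¬coolant-flow transient) = 0.26595×0.73 + 0.047871×0.27 = 0.194143 + 0.012925 = 0.207068
Restricting to configurations with stuck control-rod sensor present: 0.047871×0.27 = 0.012925.
Hence the posterior is 0.012925/0.207068 ≈ 0.062.

Pr[stuck control-rod sensor | ¬scram, genuine neutron-flux excursion, ¬coolant-flow transient] ≈ 0.062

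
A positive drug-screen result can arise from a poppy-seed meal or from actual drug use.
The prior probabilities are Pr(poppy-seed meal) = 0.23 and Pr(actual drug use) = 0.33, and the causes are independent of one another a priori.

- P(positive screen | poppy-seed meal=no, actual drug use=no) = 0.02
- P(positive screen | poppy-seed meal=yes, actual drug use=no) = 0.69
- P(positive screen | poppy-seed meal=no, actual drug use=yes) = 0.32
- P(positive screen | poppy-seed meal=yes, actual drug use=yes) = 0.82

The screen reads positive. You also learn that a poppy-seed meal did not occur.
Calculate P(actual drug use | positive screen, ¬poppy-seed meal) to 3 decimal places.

Numerator (weight on configurations with actual drug use): 0.32*0.33 = 0.105600
Normalizer over all consistent configurations: 0.02*0.67 + 0.32*0.33 = 0.119000
P(actual drug use | positive screen, ¬poppy-seed meal) = 0.105600/0.119000 ≈ 0.887

P(actual drug use | positive screen, ¬poppy-seed meal) ≈ 0.887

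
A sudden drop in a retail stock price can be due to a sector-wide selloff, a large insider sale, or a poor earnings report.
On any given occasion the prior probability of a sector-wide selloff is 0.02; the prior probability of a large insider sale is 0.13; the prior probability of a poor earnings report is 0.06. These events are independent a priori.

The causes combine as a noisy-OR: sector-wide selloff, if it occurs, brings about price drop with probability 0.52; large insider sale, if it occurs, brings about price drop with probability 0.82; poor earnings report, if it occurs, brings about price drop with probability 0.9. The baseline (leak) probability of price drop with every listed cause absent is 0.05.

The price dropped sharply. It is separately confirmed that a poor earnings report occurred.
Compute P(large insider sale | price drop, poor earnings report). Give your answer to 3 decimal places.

P(large insider sale | price drop, poor earnings report) ≈ 0.140

Under noisy-OR, P(price drop | causes) = 1 − (1−0.05)·∏(1−qᵢ) over the active causes.
P(price drop | poor earnings report) = 0.905×0.98×0.87 + 0.9829×0.98×0.13 + 0.9544×0.02×0.87 + 0.991792×0.02×0.13 = 0.771603 + 0.125221 + 0.016607 + 0.002579 = 0.916010
The large insider sale-present share is 0.125221 + 0.002579 = 0.127800.
Hence the posterior is 0.127800/0.916010 ≈ 0.140.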